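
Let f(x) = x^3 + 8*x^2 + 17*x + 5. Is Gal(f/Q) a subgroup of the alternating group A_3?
The polynomial is irreducible of degree 3 over Q. Its discriminant is 169 = 13^2, a perfect square. A Galois group lies in the alternating group exactly when the discriminant is a square in Q, so the Galois group (C_3) is contained in A_3.

Yes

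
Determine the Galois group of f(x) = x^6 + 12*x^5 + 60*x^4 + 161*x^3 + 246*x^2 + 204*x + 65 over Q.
The polynomial f is an irreducible sextic over Q, so G = Gal(f/Q) is one of the 16 transitive subgroups 6T1, ..., 6T16 of S_6. The discriminant of f is 871199469, which is not a perfect square, so G is not contained in A_6. The transitive groups of degree 6 not contained in A_6 are: C_6 (6T1, order 6), S_3 (6T2, order 6), D_6 (6T3, order 12), C_3 x S_3 (6T5, order 18), A_4 x C_2 (6T6, order 24), S_4 (6T8, order 24), S_3 x S_3 (6T9, order 36), S_4 x C_2 (6T11, order 48), (S_3 x S_3) : C_2 (6T13, order 72), PGL(2,5) (6T14, order 120), S_6 (6T16, order 720). By Dedekind's theorem, for a prime p not dividing disc(f) the degrees of the irreducible factors of f mod p form the cycle type of an element of G. Factoring f modulo the 16 such primes p <= 67 (skipping 3, 7, 29, which divide the discriminant), each new pattern first appears at: mod 2: f = (x^6 + x^3 + 1), pattern 6; mod 5: f = (x)(x + 1)(x^2 + 2)(x^2 + x + 2), pattern 2+2+1+1; mod 13: f = (x)(x + 9)(x + 10)(x^3 + 6x^2 + 12x + 4), pattern 3+1+1+1; mod 19: f = (x^2 + 8x + 3)(x^2 + 10x + 10)(x^2 + 13x + 18), pattern 2+2+2; mod 67: f = (x^3 + 6x^2 + 12x + 27)(x^3 + 6x^2 + 12x + 57), pattern 3+3. No other pattern occurs in this range, so the set of observed cycle types is {6, 2+2+1+1, 3+1+1+1, 2+2+2, 3+3}. The candidates containing elements of all these cycle types are S_3 x S_3 (6T9) of order 36, (S_3 x S_3) : C_2 (6T13) of order 72, S_6 (6T16) of order 720; the others are excluded. The observed types are precisely the cycle types that occur in S_3 x S_3 (6T9) (apart from the identity). Each of the other remaining candidates has further cycle types, and by the Chebotarev density theorem the matching factorization patterns would occur for a proportion of primes equal to their share of the group: (S_3 x S_3) : C_2 (6T13) additionally contains elements of type 4+2, 3+2+1, 2+1+1+1+1 (36 of its 72 elements, about 50% of primes); S_6 (6T16) additionally contains elements of type 5+1, 4+2, 4+1+1, 3+2+1, 2+1+1+1+1 (459 of its 720 elements, about 64% of primes). None of the 16 primes tested shows any such pattern (for each of these groups the chance of that is below 10^-4), which rules them out. Hence G = S_3 x S_3 (6T9), of order 36.

S_3 x S_3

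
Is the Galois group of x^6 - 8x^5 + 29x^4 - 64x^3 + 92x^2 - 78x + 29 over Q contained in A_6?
The polynomial is irreducible of degree 6 over Q. Its discriminant is -1075648, which is not a perfect square. A Galois group lies in the alternating group exactly when the discriminant is a square in Q, so the Galois group (C_6) is not contained in A_6.

No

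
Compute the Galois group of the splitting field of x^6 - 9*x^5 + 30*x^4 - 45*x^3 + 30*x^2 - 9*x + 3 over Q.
S_3 (also written S3)

The polynomial f is an irreducible sextic over Q, so G = Gal(f/Q) is one of the 16 transitive subgroups 6T1, ..., 6T16 of S_6. The discriminant of f is -34992, which is not a perfect square, so G is not contained in A_6. The transitive groups of degree 6 not contained in A_6 are: C_6 (6T1, order 6), S_3 (6T2, order 6), D_6 (6T3, order 12), C_3 x S_3 (6T5, order 18), A_4 x C_2 (6T6, order 24), S_4 (6T8, order 24), S_3 x S_3 (6T9, order 36), S_4 x C_2 (6T11, order 48), (S_3 x S_3) : C_2 (6T13, order 72), PGL(2,5) (6T14, order 120), S_6 (6T16, order 720). By Dedekind's theorem, for a prime p not dividing disc(f) the degrees of the irreducible factors of f mod p form the cycle type of an element of G. Factoring f modulo the 23 such primes p <= 97 (skipping 2, 3, which divide the discriminant), each new pattern first appears at: mod 5: f = (x^2 + 2)(x^2 + 2x + 4)(x^2 + 4x + 1), pattern 2+2+2; mod 7: f = (x^3 + 5x + 2)(x^3 + 5x^2 + 4x + 5), pattern 3+3; mod 31: f = (x + 2)(x + 6)(x + 8)(x + 20)(x + 22)(x + 26), pattern 1+1+1+1+1+1. No other pattern occurs in this range, so the set of observed cycle types is {2+2+2, 3+3, 1+1+1+1+1+1}. The candidates containing elements of all these cycle types are C_6 (6T1) of order 6, S_3 (6T2) of order 6, D_6 (6T3) of order 12, C_3 x S_3 (6T5) of order 18, A_4 x C_2 (6T6) of order 24, S_4 (6T8) of order 24, S_3 x S_3 (6T9) of order 36, S_4 x C_2 (6T11) of order 48, (S_3 x S_3) : C_2 (6T13) of order 72, PGL(2,5) (6T14) of order 120, S_6 (6T16) of order 720; the others are excluded. The observed types are precisely the cycle types that occur in S_3 (6T2). Each of the other remaining candidates has further cycle types, and by the Chebotarev density theorem the matching factorization patterns would occur for a proportion of primes equal to their share of the group: C_6 (6T1) additionally contains elements of type 6 (2 of its 6 elements, about 33% of primes); D_6 (6T3) additionally contains elements of type 6, 2+2+1+1 (5 of its 12 elements, about 42% of primes); C_3 x S_3 (6T5) additionally contains elements of type 6, 3+1+1+1 (10 of its 18 elements, about 56% of primes); A_4 x C_2 (6T6) additionally contains elements of type 6, 2+2+1+1, 2+1+1+1+1 (14 of its 24 elements, about 58% of primes); S_4 (6T8) additionally contains elements of type 4+1+1, 2+2+1+1 (9 of its 24 elements, about 38% of primes); S_3 x S_3 (6T9) additionally contains elements of type 6, 3+1+1+1, 2+2+1+1 (25 of its 36 elements, about 69% of primes); S_4 x C_2 (6T11) additionally contains elements of type 6, 4+2, 4+1+1, 2+2+1+1, 2+1+1+1+1 (32 of its 48 elements, about 67% of primes); (S_3 x S_3) : C_2 (6T13) additionally contains elements of type 6, 4+2, 3+2+1, 3+1+1+1, 2+2+1+1, 2+1+1+1+1 (61 of its 72 elements, about 85% of primes); PGL(2,5) (6T14) additionally contains elements of type 6, 5+1, 4+1+1, 2+2+1+1 (89 of its 120 elements, about 74% of primes); S_6 (6T16) additionally contains elements of type 6, 5+1, 4+2, 4+1+1, 3+2+1, 3+1+1+1, 2+2+1+1, 2+1+1+1+1 (664 of its 720 elements, about 92% of primes). None of the 23 primes tested shows any such pattern (for each of these groups the chance of that is below 10^-4), which rules them out. Hence G = S_3 (6T2), of order 6.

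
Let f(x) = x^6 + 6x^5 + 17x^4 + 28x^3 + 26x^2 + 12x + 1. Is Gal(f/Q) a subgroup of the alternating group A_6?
Yes

The polynomial is irreducible of degree 6 over Q. Its discriminant is 153664 = 392^2, a perfect square. A Galois group lies in the alternating group exactly when the discriminant is a square in Q, so the Galois group (A_4) is contained in A_6.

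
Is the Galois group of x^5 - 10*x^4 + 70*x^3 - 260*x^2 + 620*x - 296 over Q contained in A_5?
No

The polynomial is irreducible of degree 5 over Q. Its discriminant is 64800000000000, which is not a perfect square. A Galois group lies in the alternating group exactly when the discriminant is a square in Q, so the Galois group (F_20) is not contained in A_5.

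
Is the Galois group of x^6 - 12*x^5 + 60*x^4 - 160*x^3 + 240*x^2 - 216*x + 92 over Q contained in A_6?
The polynomial is irreducible of degree 6 over Q. Its discriminant is 746496000000 = 864000^2, a perfect square. A Galois group lies in the alternating group exactly when the discriminant is a square in Q, so the Galois group (A_6) is contained in A_6.

Yes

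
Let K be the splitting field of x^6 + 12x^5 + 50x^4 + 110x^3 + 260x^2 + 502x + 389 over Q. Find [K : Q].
The degree of the splitting field over Q equals the order of the Galois group, so first determine the group. The polynomial f is an irreducible sextic over Q, so G = Gal(f/Q) is one of the 16 transitive subgroups 6T1, ..., 6T16 of S_6. The discriminant of f is 38875225000000 = 6235000^2, a perfect square, so G is contained in A_6. The transitive groups of degree 6 contained in A_6 are: A_4 (6T4, order 12), S_4 (6T7, order 24), (C_3 x C_3) : C_4 (6T10, order 36), PSL(2,5) (6T12, order 60), A_6 (6T15, order 360). By Dedekind's theorem, for a prime p not dividing disc(f) the degrees of the irreducible factors of f mod p form the cycle type of an element of G. Factoring f modulo the 19 such primes p <= 83 (skipping 2, 5, 29, 43, which divide the discriminant), each new pattern first appears at: mod 3: f = (x^2 + 2x + 2)(x^4 + x^3 + x^2 + x + 1), pattern 4+2; mod 11: f = (x^3 + 2x^2 + 8x + 3)(x^3 + 10x^2 + 5), pattern 3+3; mod 19: f = (x + 1)(x + 6)(x^2 + 10x + 4)(x^2 + 14x + 17), pattern 2+2+1+1; mod 61: f = (x + 21)(x + 39)(x + 42)(x^3 + 32x^2 + 35x + 47), pattern 3+1+1+1. No other pattern occurs in this range, so the set of observed cycle types is {4+2, 3+3, 2+2+1+1, 3+1+1+1}. The candidates containing elements of all these cycle types are (C_3 x C_3) : C_4 (6T10) of order 36, A_6 (6T15) of order 360; the others are excluded. The observed types are precisely the cycle types that occur in (C_3 x C_3) : C_4 (6T10) (apart from the identity). Each of the other remaining candidates has further cycle types, and by the Chebotarev density theorem the matching factorization patterns would occur for a proportion of primes equal to their share of the group: A_6 (6T15) additionally contains elements of type 5+1 (144 of its 360 elements, about 40% of primes). None of the 19 primes tested shows any such pattern (for each of these groups the chance of that is below 10^-4), which rules them out. Hence G = (C_3 x C_3) : C_4 (6T10), of order 36. The Galois group (C_3 x C_3) : C_4 (6T10) has order 36, so the splitting field has degree 36 over Q.

36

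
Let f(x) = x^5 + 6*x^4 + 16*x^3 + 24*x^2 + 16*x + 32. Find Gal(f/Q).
The polynomial f is an irreducible quintic over Q, so G = Gal(f/Q) is a transitive subgroup of S_5: one of C_5 (5T1, order 5), D_5 (5T2, order 10), F_20 (5T3, order 20), A_5 (5T4, order 60) or S_5 (5T5, order 120). The discriminant of f is 2316304384 = 48128^2, a perfect square, so G is contained in A_5. The transitive groups of degree 5 contained in A_5 are: C_5 (5T1, order 5), D_5 (5T2, order 10), A_5 (5T4, order 60). By Dedekind's theorem, for a prime p not dividing disc(f) the degrees of the irreducible factors of f mod p form the cycle type of an element of G. Factoring f modulo the 23 such primes p <= 97 (skipping 2, 47, which divide the discriminant), each new pattern first appears at: mod 3: f = (x^5 + x^3 + x + 2), pattern 5; mod 5: f = (x + 4)(x^2 + 3x + 4)(x^2 + 4x + 2), pattern 2+2+1; mod 83: f = (x + 6)(x + 26)(x + 32)(x + 48)(x + 60), pattern 1+1+1+1+1. No other pattern occurs in this range, so the set of observed cycle types is {5, 2+2+1, 1+1+1+1+1}. The candidates containing elements of all these cycle types are D_5 (5T2) of order 10, A_5 (5T4) of order 60; the others are excluded. The observed types are precisely the cycle types that occur in D_5 (5T2). Each of the other remaining candidates has further cycle types, and by the Chebotarev density theorem the matching factorization patterns would occur for a proportion of primes equal to their share of the group: A_5 (5T4) additionally contains elements of type 3+1+1 (20 of its 60 elements, about 33% of primes). None of the 23 primes tested shows any such pattern (for each of these groups the chance of that is below 10^-4), which rules them out. Hence G = D_5 (5T2), of order 10.

D_5, the dihedral group of order 10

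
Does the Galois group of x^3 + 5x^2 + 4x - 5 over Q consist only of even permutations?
Yes

The polynomial is irreducible of degree 3 over Q. Its discriminant is 169 = 13^2, a perfect square. A Galois group lies in the alternating group exactly when the discriminant is a square in Q, so the Galois group (C_3) is contained in A_3.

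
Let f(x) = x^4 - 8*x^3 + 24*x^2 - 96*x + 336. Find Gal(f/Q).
The polynomial is an irreducible quartic over Q and its discriminant is 1358954496 = 36864^2, a perfect square, so the Galois group is contained in A_4. The resolvent cubic y^3 - 24*y^2 - 576*y + 1536 is irreducible over Q. An irreducible resolvent with square discriminant gives A_4.

A_4 (also written A4)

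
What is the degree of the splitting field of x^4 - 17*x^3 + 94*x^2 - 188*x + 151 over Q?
The degree of the splitting field over Q equals the order of the Galois group, so first determine the group. The polynomial is an irreducible quartic over Q and its discriminant is 5565125, which is not a perfect square, so the Galois group is not contained in A_4. The resolvent cubic y^3 - 94*y^2 + 2592*y - 22207 has exactly one rational root, so the Galois group is C_4 or D_4. The quartic becomes reducible over Q(sqrt(disc)), so the group is C_4. The Galois group C_4 (4T1) has order 4, so the splitting field has degree 4 over Q.

4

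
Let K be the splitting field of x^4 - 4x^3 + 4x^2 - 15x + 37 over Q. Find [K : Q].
The degree of the splitting field over Q equals the order of the Galois group, so first determine the group. The polynomial is an irreducible quartic over Q and its discriminant is -283, which is not a perfect square, so the Galois group is not contained in A_4. The resolvent cubic y^3 - 4*y^2 - 88*y - 225 is irreducible over Q. An irreducible resolvent with non-square discriminant gives S_4. The Galois group S_4 (4T5) has order 24, so the splitting field has degree 24 over Q.

24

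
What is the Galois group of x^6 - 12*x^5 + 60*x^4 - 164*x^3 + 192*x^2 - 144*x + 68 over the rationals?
D_6 (also written D6)

The polynomial f is an irreducible sextic over Q, so G = Gal(f/Q) is one of the 16 transitive subgroups 6T1, ..., 6T16 of S_6. The discriminant of f is 5114284084297728, which is not a perfect square, so G is not contained in A_6. The transitive groups of degree 6 not contained in A_6 are: C_6 (6T1, order 6), S_3 (6T2, order 6), D_6 (6T3, order 12), C_3 x S_3 (6T5, order 18), A_4 x C_2 (6T6, order 24), S_4 (6T8, order 24), S_3 x S_3 (6T9, order 36), S_4 x C_2 (6T11, order 48), (S_3 x S_3) : C_2 (6T13, order 72), PGL(2,5) (6T14, order 120), S_6 (6T16, order 720). By Dedekind's theorem, for a prime p not dividing disc(f) the degrees of the irreducible factors of f mod p form the cycle type of an element of G. Factoring f modulo the 79 such primes p <= 431 (skipping 2, 3, 31, 59, which divide the discriminant), each new pattern first appears at: mod 5: f = (x^2 + 3)(x^2 + x + 2)(x^2 + 2x + 3), pattern 2+2+2; mod 7: f = (x^3 + x^2 + x + 2)(x^3 + x^2 + 2x + 6), pattern 3+3; mod 13: f = (x^6 + x^5 + 8x^4 + 5x^3 + 10x^2 + 12x + 3), pattern 6; mod 17: f = (x)(x + 14)(x^2 + 11x + 14)(x^2 + 14x + 1), pattern 2+2+1+1; mod 127: f = (x + 5)(x + 22)(x + 45)(x + 92)(x + 94)(x + 111), pattern 1+1+1+1+1+1. No other pattern occurs in this range, so the set of observed cycle types is {2+2+2, 3+3, 6, 2+2+1+1, 1+1+1+1+1+1}. The candidates containing elements of all these cycle types are D_6 (6T3) of order 12, A_4 x C_2 (6T6) of order 24, S_3 x S_3 (6T9) of order 36, S_4 x C_2 (6T11) of order 48, (S_3 x S_3) : C_2 (6T13) of order 72, PGL(2,5) (6T14) of order 120, S_6 (6T16) of order 720; the others are excluded. The observed types are precisely the cycle types that occur in D_6 (6T3). Each of the other remaining candidates has further cycle types, and by the Chebotarev density theorem the matching factorization patterns would occur for a proportion of primes equal to their share of the group: A_4 x C_2 (6T6) additionally contains elements of type 2+1+1+1+1 (3 of its 24 elements, about 12% of primes); S_3 x S_3 (6T9) additionally contains elements of type 3+1+1+1 (4 of its 36 elements, about 11% of primes); S_4 x C_2 (6T11) additionally contains elements of type 4+2, 4+1+1, 2+1+1+1+1 (15 of its 48 elements, about 31% of primes); (S_3 x S_3) : C_2 (6T13) additionally contains elements of type 4+2, 3+2+1, 3+1+1+1, 2+1+1+1+1 (40 of its 72 elements, about 56% of primes); PGL(2,5) (6T14) additionally contains elements of type 5+1, 4+1+1 (54 of its 120 elements, about 45% of primes); S_6 (6T16) additionally contains elements of type 5+1, 4+2, 4+1+1, 3+2+1, 3+1+1+1, 2+1+1+1+1 (499 of its 720 elements, about 69% of primes). None of the 79 primes tested shows any such pattern (for each of these groups the chance of that is below 10^-4), which rules them out. Hence G = D_6 (6T3), of order 12.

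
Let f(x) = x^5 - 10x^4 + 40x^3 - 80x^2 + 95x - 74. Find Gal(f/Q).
The polynomial f is an irreducible quintic over Q, so G = Gal(f/Q) is a transitive subgroup of S_5: one of C_5 (5T1, order 5), D_5 (5T2, order 10), F_20 (5T3, order 20), A_5 (5T4, order 60) or S_5 (5T5, order 120). The discriminant of f is 259200000, which is not a perfect square, so G is not contained in A_5. The transitive groups of degree 5 not contained in A_5 are: F_20 (5T3, order 20), S_5 (5T5, order 120). By Dedekind's theorem, for a prime p not dividing disc(f) the degrees of the irreducible factors of f mod p form the cycle type of an element of G. Factoring f modulo the 18 such primes p <= 73 (skipping 2, 3, 5, which divide the discriminant), each new pattern first appears at: mod 7: f = (x + 6)(x^4 + 5x^3 + 3x^2 + 4), pattern 4+1; mod 11: f = (x + 3)(x^2 + 4x + 8)(x^2 + 5x + 7), pattern 2+2+1; mod 19: f = (x^5 + 9x^4 + 2x^3 + 15x^2 + 2), pattern 5. No other pattern occurs in this range, so the set of observed cycle types is {4+1, 2+2+1, 5}. The candidates containing elements of all these cycle types are F_20 (5T3) of order 20, S_5 (5T5) of order 120; the others are excluded. The observed types are precisely the cycle types that occur in F_20 (5T3) (apart from the identity). Each of the other remaining candidates has further cycle types, and by the Chebotarev density theorem the matching factorization patterns would occur for a proportion of primes equal to their share of the group: S_5 (5T5) additionally contains elements of type 3+2, 3+1+1, 2+1+1+1 (50 of its 120 elements, about 42% of primes). None of the 18 primes tested shows any such pattern (for each of these groups the chance of that is below 10^-4), which rules them out. Hence G = F_20 (5T3), of order 20.

F_20 (order 20)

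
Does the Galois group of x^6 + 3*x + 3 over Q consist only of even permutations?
No

The polynomial is irreducible of degree 6 over Q. Its discriminant is -9059283, which is not a perfect square. A Galois group lies in the alternating group exactly when the discriminant is a square in Q, so the Galois group ((S_3 x S_3) : C_2) is not contained in A_6.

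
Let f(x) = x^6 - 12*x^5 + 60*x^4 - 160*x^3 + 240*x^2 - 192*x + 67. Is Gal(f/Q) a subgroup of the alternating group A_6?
The polynomial is irreducible of degree 6 over Q. Its discriminant is -11337408, which is not a perfect square. A Galois group lies in the alternating group exactly when the discriminant is a square in Q, so the Galois group (S_3) is not contained in A_6.

No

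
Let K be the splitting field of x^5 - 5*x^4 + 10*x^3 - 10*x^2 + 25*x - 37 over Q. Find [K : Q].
The degree of the splitting field over Q equals the order of the Galois group, so first determine the group. The polynomial f is an irreducible quintic over Q, so G = Gal(f/Q) is a transitive subgroup of S_5: one of C_5 (5T1, order 5), D_5 (5T2, order 10), F_20 (5T3, order 20), A_5 (5T4, order 60) or S_5 (5T5, order 120). The discriminant of f is 1024000000 = 32000^2, a perfect square, so G is contained in A_5. The transitive groups of degree 5 contained in A_5 are: C_5 (5T1, order 5), D_5 (5T2, order 10), A_5 (5T4, order 60). By Dedekind's theorem, for a prime p not dividing disc(f) the degrees of the irreducible factors of f mod p form the cycle type of an element of G. Factoring f modulo the 2 such primes p <= 7 (skipping 2, 5, which divide the discriminant), each new pattern first appears at: mod 3: f = (x^5 + x^4 + x^3 + 2x^2 + x + 2), pattern 5; mod 7: f = (x + 3)(x + 4)(x^3 + 2x^2 + 5x + 1), pattern 3+1+1. No other pattern occurs in this range, so the set of observed cycle types is {5, 3+1+1}. Among the candidates above, the only group containing elements of all these cycle types is A_5 (5T4) — each of C_5 (5T1), D_5 (5T2) lacks at least one of them. Hence G = A_5 (5T4), of order 60. The Galois group A_5 (5T4) has order 60, so the splitting field has degree 60 over Q.

60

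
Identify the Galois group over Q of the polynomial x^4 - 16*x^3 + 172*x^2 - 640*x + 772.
C_4

The polynomial is an irreducible quartic over Q and its discriminant is 29697769472, which is not a perfect square, so the Galois group is not contained in A_4. The resolvent cubic y^3 - 172*y^2 + 7152*y - 76096 has exactly one rational root, so the Galois group is C_4 or D_4. The quartic becomes reducible over Q(sqrt(disc)), so the group is C_4.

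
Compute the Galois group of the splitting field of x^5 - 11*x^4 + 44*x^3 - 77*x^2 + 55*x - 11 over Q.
C_5, the cyclic group of order 5

The polynomial f is an irreducible quintic over Q, so G = Gal(f/Q) is a transitive subgroup of S_5: one of C_5 (5T1, order 5), D_5 (5T2, order 10), F_20 (5T3, order 20), A_5 (5T4, order 60) or S_5 (5T5, order 120). The discriminant of f is 14641 = 121^2, a perfect square, so G is contained in A_5. The transitive groups of degree 5 contained in A_5 are: C_5 (5T1, order 5), D_5 (5T2, order 10), A_5 (5T4, order 60). By Dedekind's theorem, for a prime p not dividing disc(f) the degrees of the irreducible factors of f mod p form the cycle type of an element of G. Factoring f modulo the 14 such primes p <= 47 (skipping 11, which divides the discriminant), each new pattern first appears at: mod 2: f = (x^5 + x^4 + x^2 + x + 1), pattern 5; mod 23: f = (x + 2)(x + 4)(x + 8)(x + 9)(x + 12), pattern 1+1+1+1+1. No other pattern occurs in this range, so the set of observed cycle types is {5, 1+1+1+1+1}. The candidates containing elements of all these cycle types are C_5 (5T1) of order 5, D_5 (5T2) of order 10, A_5 (5T4) of order 60; the others are excluded. The observed types are precisely the cycle types that occur in C_5 (5T1). Each of the other remaining candidates has further cycle types, and by the Chebotarev density theorem the matching factorization patterns would occur for a proportion of primes equal to their share of the group: D_5 (5T2) additionally contains elements of type 2+2+1 (5 of its 10 elements, about 50% of primes); A_5 (5T4) additionally contains elements of type 3+1+1, 2+2+1 (35 of its 60 elements, about 58% of primes). None of the 14 primes tested shows any such pattern (for each of these groups the chance of that is below 10^-4), which rules them out. Hence G = C_5 (5T1), of order 5.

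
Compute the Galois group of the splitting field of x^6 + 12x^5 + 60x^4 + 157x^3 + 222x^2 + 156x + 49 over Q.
6T5: C_3 x S_3

The polynomial f is an irreducible sextic over Q, so G = Gal(f/Q) is one of the 16 transitive subgroups 6T1, ..., 6T16 of S_6. The discriminant of f is -1162261467, which is not a perfect square, so G is not contained in A_6. The transitive groups of degree 6 not contained in A_6 are: C_6 (6T1, order 6), S_3 (6T2, order 6), D_6 (6T3, order 12), C_3 x S_3 (6T5, order 18), A_4 x C_2 (6T6, order 24), S_4 (6T8, order 24), S_3 x S_3 (6T9, order 36), S_4 x C_2 (6T11, order 48), (S_3 x S_3) : C_2 (6T13, order 72), PGL(2,5) (6T14, order 120), S_6 (6T16, order 720). By Dedekind's theorem, for a prime p not dividing disc(f) the degrees of the irreducible factors of f mod p form the cycle type of an element of G. Factoring f modulo the 33 such primes p <= 139 (skipping 3, which divides the discriminant), each new pattern first appears at: mod 2: f = (x^6 + x^3 + 1), pattern 6; mod 7: f = (x)(x + 1)(x + 5)(x^3 + 6x^2 + 5x + 6), pattern 3+1+1+1; mod 17: f = (x^2 + 11)(x^2 + 2x + 15)(x^2 + 10x + 14), pattern 2+2+2; mod 19: f = (x^3 + 6x^2 + 12x + 3)(x^3 + 6x^2 + 12x + 10), pattern 3+3; mod 73: f = (x + 29)(x + 37)(x + 51)(x + 52)(x + 63)(x + 72), pattern 1+1+1+1+1+1. No other pattern occurs in this range, so the set of observed cycle types is {6, 3+1+1+1, 2+2+2, 3+3, 1+1+1+1+1+1}. The candidates containing elements of all these cycle types are C_3 x S_3 (6T5) of order 18, S_3 x S_3 (6T9) of order 36, (S_3 x S_3) : C_2 (6T13) of order 72, S_6 (6T16) of order 720; the others are excluded. The observed types are precisely the cycle types that occur in C_3 x S_3 (6T5). Each of the other remaining candidates has further cycle types, and by the Chebotarev density theorem the matching factorization patterns would occur for a proportion of primes equal to their share of the group: S_3 x S_3 (6T9) additionally contains elements of type 2+2+1+1 (9 of its 36 elements, about 25% of primes); (S_3 x S_3) : C_2 (6T13) additionally contains elements of type 4+2, 3+2+1, 2+2+1+1, 2+1+1+1+1 (45 of its 72 elements, about 62% of primes); S_6 (6T16) additionally contains elements of type 5+1, 4+2, 4+1+1, 3+2+1, 2+2+1+1, 2+1+1+1+1 (504 of its 720 elements, about 70% of primes). None of the 33 primes tested shows any such pattern (for each of these groups the chance of that is below 10^-4), which rules them out. Hence G = C_3 x S_3 (6T5), of order 18.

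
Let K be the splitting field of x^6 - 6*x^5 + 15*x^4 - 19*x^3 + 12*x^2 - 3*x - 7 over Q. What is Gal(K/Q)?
The polynomial f is an irreducible sextic over Q, so G = Gal(f/Q) is one of the 16 transitive subgroups 6T1, ..., 6T16 of S_6. The discriminant of f is 871199469, which is not a perfect square, so G is not contained in A_6. The transitive groups of degree 6 not contained in A_6 are: C_6 (6T1, order 6), S_3 (6T2, order 6), D_6 (6T3, order 12), C_3 x S_3 (6T5, order 18), A_4 x C_2 (6T6, order 24), S_4 (6T8, order 24), S_3 x S_3 (6T9, order 36), S_4 x C_2 (6T11, order 48), (S_3 x S_3) : C_2 (6T13, order 72), PGL(2,5) (6T14, order 120), S_6 (6T16, order 720). By Dedekind's theorem, for a prime p not dividing disc(f) the degrees of the irreducible factors of f mod p form the cycle type of an element of G. Factoring f modulo the 16 such primes p <= 67 (skipping 3, 7, 29, which divide the discriminant), each new pattern first appears at: mod 2: f = (x^6 + x^4 + x^3 + x + 1), pattern 6; mod 5: f = (x + 2)(x + 3)(x^2 + 3)(x^2 + 4x + 1), pattern 2+2+1+1; mod 13: f = (x + 6)(x + 7)(x + 10)(x^3 + 10x^2 + 3x + 8), pattern 3+1+1+1; mod 19: f = (x^2 + 2x + 7)(x^2 + 4x + 8)(x^2 + 7x + 7), pattern 2+2+2; mod 67: f = (x^3 + 64x^2 + 3x + 18)(x^3 + 64x^2 + 3x + 48), pattern 3+3. No other pattern occurs in this range, so the set of observed cycle types is {6, 2+2+1+1, 3+1+1+1, 2+2+2, 3+3}. The candidates containing elements of all these cycle types are S_3 x S_3 (6T9) of order 36, (S_3 x S_3) : C_2 (6T13) of order 72, S_6 (6T16) of order 720; the others are excluded. The observed types are precisely the cycle types that occur in S_3 x S_3 (6T9) (apart from the identity). Each of the other remaining candidates has further cycle types, and by the Chebotarev density theorem the matching factorization patterns would occur for a proportion of primes equal to their share of the group: (S_3 x S_3) : C_2 (6T13) additionally contains elements of type 4+2, 3+2+1, 2+1+1+1+1 (36 of its 72 elements, about 50% of primes); S_6 (6T16) additionally contains elements of type 5+1, 4+2, 4+1+1, 3+2+1, 2+1+1+1+1 (459 of its 720 elements, about 64% of primes). None of the 16 primes tested shows any such pattern (for each of these groups the chance of that is below 10^-4), which rules them out. Hence G = S_3 x S_3 (6T9), of order 36.

S_3 x S_3 (order 36)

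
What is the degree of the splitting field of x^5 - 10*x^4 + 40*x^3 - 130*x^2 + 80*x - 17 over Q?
20

The degree of the splitting field over Q equals the order of the Galois group, so first determine the group. The polynomial f is an irreducible quintic over Q, so G = Gal(f/Q) is a transitive subgroup of S_5: one of C_5 (5T1, order 5), D_5 (5T2, order 10), F_20 (5T3, order 20), A_5 (5T4, order 60) or S_5 (5T5, order 120). The discriminant of f is 1131095703125, which is not a perfect square, so G is not contained in A_5. The transitive groups of degree 5 not contained in A_5 are: F_20 (5T3, order 20), S_5 (5T5, order 120). By Dedekind's theorem, for a prime p not dividing disc(f) the degrees of the irreducible factors of f mod p form the cycle type of an element of G. Factoring f modulo the 18 such primes p <= 67 (skipping 5, which divides the discriminant), each new pattern first appears at: mod 2: f = (x + 1)(x^4 + x^3 + x^2 + x + 1), pattern 4+1; mod 11: f = (x^5 + x^4 + 7x^3 + 2x^2 + 3x + 5), pattern 5; mod 19: f = (x + 7)(x^2 + 7x + 3)(x^2 + 14x + 1), pattern 2+2+1; mod 31: f = (x + 2)(x + 5)(x + 22)(x + 26)(x + 28), pattern 1+1+1+1+1. No other pattern occurs in this range, so the set of observed cycle types is {4+1, 5, 2+2+1, 1+1+1+1+1}. The candidates containing elements of all these cycle types are F_20 (5T3) of order 20, S_5 (5T5) of order 120; the others are excluded. The observed types are precisely the cycle types that occur in F_20 (5T3). Each of the other remaining candidates has further cycle types, and by the Chebotarev density theorem the matching factorization patterns would occur for a proportion of primes equal to their share of the group: S_5 (5T5) additionally contains elements of type 3+2, 3+1+1, 2+1+1+1 (50 of its 120 elements, about 42% of primes). None of the 18 primes tested shows any such pattern (for each of these groups the chance of that is below 10^-4), which rules them out. Hence G = F_20 (5T3), of order 20. The Galois group F_20 (5T3) has order 20, so the splitting field has degree 20 over Q.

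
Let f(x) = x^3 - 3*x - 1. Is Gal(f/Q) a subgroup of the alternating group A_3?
Yes

The polynomial is irreducible of degree 3 over Q. Its discriminant is 81 = 9^2, a perfect square. A Galois group lies in the alternating group exactly when the discriminant is a square in Q, so the Galois group (C_3) is contained in A_3.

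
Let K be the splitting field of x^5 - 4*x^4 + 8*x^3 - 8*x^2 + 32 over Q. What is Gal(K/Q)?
The polynomial f is an irreducible quintic over Q, so G = Gal(f/Q) is a transitive subgroup of S_5: one of C_5 (5T1, order 5), D_5 (5T2, order 10), F_20 (5T3, order 20), A_5 (5T4, order 60) or S_5 (5T5, order 120). The discriminant of f is 2316304384 = 48128^2, a perfect square, so G is contained in A_5. The transitive groups of degree 5 contained in A_5 are: C_5 (5T1, order 5), D_5 (5T2, order 10), A_5 (5T4, order 60). By Dedekind's theorem, for a prime p not dividing disc(f) the degrees of the irreducible factors of f mod p form the cycle type of an element of G. Factoring f modulo the 23 such primes p <= 97 (skipping 2, 47, which divide the discriminant), each new pattern first appears at: mod 3: f = (x^5 + 2x^4 + 2x^3 + x^2 + 2), pattern 5; mod 5: f = (x + 2)(x^2 + 3)(x^2 + 4x + 2), pattern 2+2+1; mod 83: f = (x + 4)(x + 24)(x + 30)(x + 46)(x + 58), pattern 1+1+1+1+1. No other pattern occurs in this range, so the set of observed cycle types is {5, 2+2+1, 1+1+1+1+1}. The candidates containing elements of all these cycle types are D_5 (5T2) of order 10, A_5 (5T4) of order 60; the others are excluded. The observed types are precisely the cycle types that occur in D_5 (5T2). Each of the other remaining candidates has further cycle types, and by the Chebotarev density theorem the matching factorization patterns would occur for a proportion of primes equal to their share of the group: A_5 (5T4) additionally contains elements of type 3+1+1 (20 of its 60 elements, about 33% of primes). None of the 23 primes tested shows any such pattern (for each of these groups the chance of that is below 10^-4), which rules them out. Hence G = D_5 (5T2), of order 10.

D_5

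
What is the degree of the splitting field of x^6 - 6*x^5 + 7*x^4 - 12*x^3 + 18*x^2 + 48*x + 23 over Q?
The degree of the splitting field over Q equals the order of the Galois group, so first determine the group. The polynomial f is an irreducible sextic over Q, so G = Gal(f/Q) is one of the 16 transitive subgroups 6T1, ..., 6T16 of S_6. The discriminant of f is 51513463034944 = 7177288^2, a perfect square, so G is contained in A_6. The transitive groups of degree 6 contained in A_6 are: A_4 (6T4, order 12), S_4 (6T7, order 24), (C_3 x C_3) : C_4 (6T10, order 36), PSL(2,5) (6T12, order 60), A_6 (6T15, order 360). By Dedekind's theorem, for a prime p not dividing disc(f) the degrees of the irreducible factors of f mod p form the cycle type of an element of G. Factoring f modulo the 79 such primes p <= 421 (skipping 2, 19, 23, which divide the discriminant), each new pattern first appears at: mod 3: f = (x^3 + x^2 + x + 2)(x^3 + 2x^2 + x + 1), pattern 3+3; mod 5: f = (x^2 + 3)(x^4 + 4x^3 + 4x^2 + x + 1), pattern 4+2; mod 43: f = (x + 7)(x + 37)(x^2 + 12x + 37)(x^2 + 24x + 32), pattern 2+2+1+1; mod 223: f = (x + 18)(x + 25)(x + 134)(x + 140)(x + 172)(x + 174), pattern 1+1+1+1+1+1. No other pattern occurs in this range, so the set of observed cycle types is {3+3, 4+2, 2+2+1+1, 1+1+1+1+1+1}. The candidates containing elements of all these cycle types are S_4 (6T7) of order 24, (C_3 x C_3) : C_4 (6T10) of order 36, A_6 (6T15) of order 360; the others are excluded. The observed types are precisely the cycle types that occur in S_4 (6T7). Each of the other remaining candidates has further cycle types, and by the Chebotarev density theorem the matching factorization patterns would occur for a proportion of primes equal to their share of the group: (C_3 x C_3) : C_4 (6T10) additionally contains elements of type 3+1+1+1 (4 of its 36 elements, about 11% of primes); A_6 (6T15) additionally contains elements of type 5+1, 3+1+1+1 (184 of its 360 elements, about 51% of primes). None of the 79 primes tested shows any such pattern (for each of these groups the chance of that is below 10^-4), which rules them out. Hence G = S_4 (6T7), of order 24. The Galois group S_4 (6T7) has order 24, so the splitting field has degree 24 over Q.

24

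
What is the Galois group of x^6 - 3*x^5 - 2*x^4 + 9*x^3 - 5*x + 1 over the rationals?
6T2: S_3

The polynomial f is an irreducible sextic over Q, so G = Gal(f/Q) is one of the 16 transitive subgroups 6T1, ..., 6T16 of S_6. The discriminant of f is 810448, which is not a perfect square, so G is not contained in A_6. The transitive groups of degree 6 not contained in A_6 are: C_6 (6T1, order 6), S_3 (6T2, order 6), D_6 (6T3, order 12), C_3 x S_3 (6T5, order 18), A_4 x C_2 (6T6, order 24), S_4 (6T8, order 24), S_3 x S_3 (6T9, order 36), S_4 x C_2 (6T11, order 48), (S_3 x S_3) : C_2 (6T13, order 72), PGL(2,5) (6T14, order 120), S_6 (6T16, order 720). By Dedekind's theorem, for a prime p not dividing disc(f) the degrees of the irreducible factors of f mod p form the cycle type of an element of G. Factoring f modulo the 23 such primes p <= 97 (skipping 2, 37, which divide the discriminant), each new pattern first appears at: mod 3: f = (x^3 + x^2 + 2)(x^3 + 2x^2 + 2x + 2), pattern 3+3; mod 5: f = (x^2 + 2)(x^2 + 3x + 3)(x^2 + 4x + 1), pattern 2+2+2; mod 67: f = (x + 2)(x + 18)(x + 30)(x + 36)(x + 48)(x + 64), pattern 1+1+1+1+1+1. No other pattern occurs in this range, so the set of observed cycle types is {3+3, 2+2+2, 1+1+1+1+1+1}. The candidates containing elements of all these cycle types are C_6 (6T1) of order 6, S_3 (6T2) of order 6, D_6 (6T3) of order 12, C_3 x S_3 (6T5) of order 18, A_4 x C_2 (6T6) of order 24, S_4 (6T8) of order 24, S_3 x S_3 (6T9) of order 36, S_4 x C_2 (6T11) of order 48, (S_3 x S_3) : C_2 (6T13) of order 72, PGL(2,5) (6T14) of order 120, S_6 (6T16) of order 720; the others are excluded. The observed types are precisely the cycle types that occur in S_3 (6T2). Each of the other remaining candidates has further cycle types, and by the Chebotarev density theorem the matching factorization patterns would occur for a proportion of primes equal to their share of the group: C_6 (6T1) additionally contains elements of type 6 (2 of its 6 elements, about 33% of primes); D_6 (6T3) additionally contains elements of type 6, 2+2+1+1 (5 of its 12 elements, about 42% of primes); C_3 x S_3 (6T5) additionally contains elements of type 6, 3+1+1+1 (10 of its 18 elements, about 56% of primes); A_4 x C_2 (6T6) additionally contains elements of type 6, 2+2+1+1, 2+1+1+1+1 (14 of its 24 elements, about 58% of primes); S_4 (6T8) additionally contains elements of type 4+1+1, 2+2+1+1 (9 of its 24 elements, about 38% of primes); S_3 x S_3 (6T9) additionally contains elements of type 6, 3+1+1+1, 2+2+1+1 (25 of its 36 elements, about 69% of primes); S_4 x C_2 (6T11) additionally contains elements of type 6, 4+2, 4+1+1, 2+2+1+1, 2+1+1+1+1 (32 of its 48 elements, about 67% of primes); (S_3 x S_3) : C_2 (6T13) additionally contains elements of type 6, 4+2, 3+2+1, 3+1+1+1, 2+2+1+1, 2+1+1+1+1 (61 of its 72 elements, about 85% of primes); PGL(2,5) (6T14) additionally contains elements of type 6, 5+1, 4+1+1, 2+2+1+1 (89 of its 120 elements, about 74% of primes); S_6 (6T16) additionally contains elements of type 6, 5+1, 4+2, 4+1+1, 3+2+1, 3+1+1+1, 2+2+1+1, 2+1+1+1+1 (664 of its 720 elements, about 92% of primes). None of the 23 primes tested shows any such pattern (for each of these groups the chance of that is below 10^-4), which rules them out. Hence G = S_3 (6T2), of order 6.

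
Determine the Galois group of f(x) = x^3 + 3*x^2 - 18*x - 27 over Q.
The polynomial is an irreducible cubic over Q and its discriminant is 35721 = 189^2, a perfect square. For an irreducible cubic, a square discriminant forces the Galois group to be A_3, the cyclic group of order 3.

C_3 (also written C3)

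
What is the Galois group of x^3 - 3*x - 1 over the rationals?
The polynomial is an irreducible cubic over Q and its discriminant is 81 = 9^2, a perfect square. For an irreducible cubic, a square discriminant forces the Galois group to be A_3, the cyclic group of order 3.

C_3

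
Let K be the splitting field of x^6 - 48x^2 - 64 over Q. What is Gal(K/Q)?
A_4 (order 12)

The polynomial f is an irreducible sextic over Q, so G = Gal(f/Q) is one of the 16 transitive subgroups 6T1, ..., 6T16 of S_6. The discriminant of f is 450868486864896 = 21233664^2, a perfect square, so G is contained in A_6. The transitive groups of degree 6 contained in A_6 are: A_4 (6T4, order 12), S_4 (6T7, order 24), (C_3 x C_3) : C_4 (6T10, order 36), PSL(2,5) (6T12, order 60), A_6 (6T15, order 360). By Dedekind's theorem, for a prime p not dividing disc(f) the degrees of the irreducible factors of f mod p form the cycle type of an element of G. Factoring f modulo the 33 such primes p <= 149 (skipping 2, 3, which divide the discriminant), each new pattern first appears at: mod 5: f = (x^3 + 2x^2 + 2x + 3)(x^3 + 3x^2 + 2x + 2), pattern 3+3; mod 17: f = (x + 4)(x + 13)(x^2 + 5)(x^2 + 11), pattern 2+2+1+1; mod 71: f = (x + 7)(x + 8)(x + 10)(x + 61)(x + 63)(x + 64), pattern 1+1+1+1+1+1. No other pattern occurs in this range, so the set of observed cycle types is {3+3, 2+2+1+1, 1+1+1+1+1+1}. The candidates containing elements of all these cycle types are A_4 (6T4) of order 12, S_4 (6T7) of order 24, (C_3 x C_3) : C_4 (6T10) of order 36, PSL(2,5) (6T12) of order 60, A_6 (6T15) of order 360; the others are excluded. The observed types are precisely the cycle types that occur in A_4 (6T4). Each of the other remaining candidates has further cycle types, and by the Chebotarev density theorem the matching factorization patterns would occur for a proportion of primes equal to their share of the group: S_4 (6T7) additionally contains elements of type 4+2 (6 of its 24 elements, about 25% of primes); (C_3 x C_3) : C_4 (6T10) additionally contains elements of type 4+2, 3+1+1+1 (22 of its 36 elements, about 61% of primes); PSL(2,5) (6T12) additionally contains elements of type 5+1 (24 of its 60 elements, about 40% of primes); A_6 (6T15) additionally contains elements of type 5+1, 4+2, 3+1+1+1 (274 of its 360 elements, about 76% of primes). None of the 33 primes tested shows any such pattern (for each of these groups the chance of that is below 10^-4), which rules them out. Hence G = A_4 (6T4), of order 12.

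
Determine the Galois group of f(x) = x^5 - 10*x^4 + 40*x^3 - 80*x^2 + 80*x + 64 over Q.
5T3: F_20

The polynomial f is an irreducible quintic over Q, so G = Gal(f/Q) is a transitive subgroup of S_5: one of C_5 (5T1, order 5), D_5 (5T2, order 10), F_20 (5T3, order 20), A_5 (5T4, order 60) or S_5 (5T5, order 120). The discriminant of f is 265420800000, which is not a perfect square, so G is not contained in A_5. The transitive groups of degree 5 not contained in A_5 are: F_20 (5T3, order 20), S_5 (5T5, order 120). By Dedekind's theorem, for a prime p not dividing disc(f) the degrees of the irreducible factors of f mod p form the cycle type of an element of G. Factoring f modulo the 18 such primes p <= 73 (skipping 2, 3, 5, which divide the discriminant), each new pattern first appears at: mod 7: f = (x + 1)(x^4 + 3x^3 + 2x^2 + 2x + 1), pattern 4+1; mod 11: f = (x^5 + x^4 + 7x^3 + 8x^2 + 3x + 9), pattern 5; mod 19: f = (x + 18)(x^2 + 16)(x^2 + 10x + 15), pattern 2+2+1; mod 41: f = (x + 13)(x + 20)(x + 22)(x + 25)(x + 33), pattern 1+1+1+1+1. No other pattern occurs in this range, so the set of observed cycle types is {4+1, 5, 2+2+1, 1+1+1+1+1}. The candidates containing elements of all these cycle types are F_20 (5T3) of order 20, S_5 (5T5) of order 120; the others are excluded. The observed types are precisely the cycle types that occur in F_20 (5T3). Each of the other remaining candidates has further cycle types, and by the Chebotarev density theorem the matching factorization patterns would occur for a proportion of primes equal to their share of the group: S_5 (5T5) additionally contains elements of type 3+2, 3+1+1, 2+1+1+1 (50 of its 120 elements, about 42% of primes). None of the 18 primes tested shows any such pattern (for each of these groups the chance of that is below 10^-4), which rules them out. Hence G = F_20 (5T3), of order 20.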